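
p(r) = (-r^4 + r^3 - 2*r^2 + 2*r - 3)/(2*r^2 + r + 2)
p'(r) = (-4*r - 1)*(-r^4 + r^3 - 2*r^2 + 2*r - 3)/(2*r^2 + r + 2)^2 + (-4*r^3 + 3*r^2 - 4*r + 2)/(2*r^2 + r + 2)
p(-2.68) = -6.84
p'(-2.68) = 3.27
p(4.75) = -8.49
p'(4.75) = -4.01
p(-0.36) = -2.13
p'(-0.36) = 1.62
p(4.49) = -7.48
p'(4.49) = -3.75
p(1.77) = -1.00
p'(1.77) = -0.98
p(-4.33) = -13.70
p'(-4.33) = 5.02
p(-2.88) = -7.51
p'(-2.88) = 3.50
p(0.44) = -0.87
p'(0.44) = 1.02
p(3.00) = -3.00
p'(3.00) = -2.26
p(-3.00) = -7.94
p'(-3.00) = 3.63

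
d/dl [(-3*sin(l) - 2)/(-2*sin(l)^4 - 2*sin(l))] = -(9*sin(l)^4 + 8*sin(l)^3 + 2)*cos(l)/(2*(sin(l)^6 + 2*sin(l)^3 + 1)*sin(l)^2)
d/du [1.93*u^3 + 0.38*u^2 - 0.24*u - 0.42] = 5.79*u^2 + 0.76*u - 0.24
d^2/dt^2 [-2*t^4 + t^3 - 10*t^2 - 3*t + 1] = -24*t^2 + 6*t - 20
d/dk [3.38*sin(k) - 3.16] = 3.38*cos(k)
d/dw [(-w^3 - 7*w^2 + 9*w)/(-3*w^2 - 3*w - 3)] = (w^4 + 2*w^3 + 19*w^2 + 14*w - 9)/(3*(w^4 + 2*w^3 + 3*w^2 + 2*w + 1))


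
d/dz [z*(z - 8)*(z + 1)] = 3*z^2 - 14*z - 8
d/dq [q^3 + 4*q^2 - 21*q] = 3*q^2 + 8*q - 21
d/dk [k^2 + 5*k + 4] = 2*k + 5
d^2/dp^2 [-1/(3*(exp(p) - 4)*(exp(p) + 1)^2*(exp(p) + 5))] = (-16*exp(5*p) - 37*exp(4*p) + 213*exp(3*p) + 133*exp(2*p) - 1721*exp(p) + 780)*exp(p)/(3*(exp(10*p) + 7*exp(9*p) - 39*exp(8*p) - 325*exp(7*p) + 335*exp(6*p) + 4821*exp(5*p) + 3107*exp(4*p) - 20359*exp(3*p) - 42060*exp(2*p) - 30800*exp(p) - 8000))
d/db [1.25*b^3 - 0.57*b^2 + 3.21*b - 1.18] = 3.75*b^2 - 1.14*b + 3.21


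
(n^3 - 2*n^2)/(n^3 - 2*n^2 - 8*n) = n*(2 - n)/(-n^2 + 2*n + 8)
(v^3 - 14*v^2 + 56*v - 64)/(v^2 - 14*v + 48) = (v^2 - 6*v + 8)/(v - 6)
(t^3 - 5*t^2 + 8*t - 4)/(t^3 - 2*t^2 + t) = (t^2 - 4*t + 4)/(t*(t - 1))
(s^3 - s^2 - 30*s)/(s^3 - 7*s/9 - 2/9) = 9*s*(-s^2 + s + 30)/(-9*s^3 + 7*s + 2)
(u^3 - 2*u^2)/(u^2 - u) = u*(u - 2)/(u - 1)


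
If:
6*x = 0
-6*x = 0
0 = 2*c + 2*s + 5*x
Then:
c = -s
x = 0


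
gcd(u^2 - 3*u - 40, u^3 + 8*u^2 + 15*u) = u + 5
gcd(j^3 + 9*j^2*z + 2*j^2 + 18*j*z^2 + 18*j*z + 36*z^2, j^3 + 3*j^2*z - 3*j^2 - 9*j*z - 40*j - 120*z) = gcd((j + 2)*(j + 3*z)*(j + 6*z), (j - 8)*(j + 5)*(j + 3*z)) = j + 3*z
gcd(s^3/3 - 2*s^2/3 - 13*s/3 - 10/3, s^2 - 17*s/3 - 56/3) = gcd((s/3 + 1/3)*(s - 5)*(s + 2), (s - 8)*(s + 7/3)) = 1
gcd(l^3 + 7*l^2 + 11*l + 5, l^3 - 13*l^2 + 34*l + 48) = l + 1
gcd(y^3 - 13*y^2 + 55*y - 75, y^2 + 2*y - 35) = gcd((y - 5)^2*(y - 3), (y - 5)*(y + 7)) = y - 5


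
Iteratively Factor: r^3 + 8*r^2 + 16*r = (r + 4)*(r^2 + 4*r) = r*(r + 4)*(r + 4)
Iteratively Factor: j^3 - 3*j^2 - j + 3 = (j - 1)*(j^2 - 2*j - 3) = (j - 3)*(j - 1)*(j + 1)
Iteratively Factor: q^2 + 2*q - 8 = (q - 2)*(q + 4)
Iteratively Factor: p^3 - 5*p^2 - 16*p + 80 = (p + 4)*(p^2 - 9*p + 20) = (p - 4)*(p + 4)*(p - 5)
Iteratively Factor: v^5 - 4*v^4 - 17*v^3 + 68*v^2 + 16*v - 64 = (v - 4)*(v^4 - 17*v^2 + 16) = (v - 4)*(v - 1)*(v^3 + v^2 - 16*v - 16) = (v - 4)*(v - 1)*(v + 4)*(v^2 - 3*v - 4) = (v - 4)^2*(v - 1)*(v + 4)*(v + 1)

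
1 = 1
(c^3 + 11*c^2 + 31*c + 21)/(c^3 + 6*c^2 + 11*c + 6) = (c + 7)/(c + 2)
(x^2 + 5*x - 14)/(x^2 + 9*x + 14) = (x - 2)/(x + 2)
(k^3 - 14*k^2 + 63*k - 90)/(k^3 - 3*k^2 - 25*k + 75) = (k - 6)/(k + 5)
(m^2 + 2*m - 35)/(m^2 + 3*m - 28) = (m - 5)/(m - 4)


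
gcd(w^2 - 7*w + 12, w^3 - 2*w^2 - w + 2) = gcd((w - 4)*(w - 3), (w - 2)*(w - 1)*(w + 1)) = 1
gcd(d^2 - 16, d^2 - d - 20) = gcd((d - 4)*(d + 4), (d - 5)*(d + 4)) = d + 4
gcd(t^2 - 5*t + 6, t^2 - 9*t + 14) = t - 2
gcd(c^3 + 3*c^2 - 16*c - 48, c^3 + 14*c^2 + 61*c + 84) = c^2 + 7*c + 12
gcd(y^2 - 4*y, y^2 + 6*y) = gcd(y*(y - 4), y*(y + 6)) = y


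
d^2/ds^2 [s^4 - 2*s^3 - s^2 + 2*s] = 12*s^2 - 12*s - 2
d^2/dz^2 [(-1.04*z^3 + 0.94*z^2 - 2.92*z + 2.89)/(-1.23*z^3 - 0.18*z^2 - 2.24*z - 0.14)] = (3.5527136788005e-15*z^7 - 3.304764*z^6 + 9.31356*z^5 - 35.198172*z^4 - 12.730328*z^3 - 52.27188*z^2 - 4.32474*z - 30.724344)/(1.860867*z^9 + 0.816966*z^8 + 10.286244*z^7 + 3.616866*z^6 + 18.918648*z^5 + 5.03748*z^4 + 11.650436*z^3 + 2.117976*z^2 + 0.131712*z + 0.002744)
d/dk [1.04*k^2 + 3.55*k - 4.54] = 2.08*k + 3.55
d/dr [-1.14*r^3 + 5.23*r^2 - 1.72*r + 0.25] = -3.42*r^2 + 10.46*r - 1.72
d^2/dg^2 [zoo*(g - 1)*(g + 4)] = nan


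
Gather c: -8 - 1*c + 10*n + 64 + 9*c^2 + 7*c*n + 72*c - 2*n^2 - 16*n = 9*c^2 + c*(7*n + 71) - 2*n^2 - 6*n + 56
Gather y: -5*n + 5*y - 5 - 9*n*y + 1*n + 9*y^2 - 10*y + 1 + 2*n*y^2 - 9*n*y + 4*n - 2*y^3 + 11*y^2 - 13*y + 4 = -2*y^3 + y^2*(2*n + 20) + y*(-18*n - 18)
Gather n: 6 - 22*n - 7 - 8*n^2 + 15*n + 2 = -8*n^2 - 7*n + 1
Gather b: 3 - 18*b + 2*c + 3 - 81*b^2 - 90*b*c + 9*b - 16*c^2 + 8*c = -81*b^2 + b*(-90*c - 9) - 16*c^2 + 10*c + 6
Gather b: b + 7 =b + 7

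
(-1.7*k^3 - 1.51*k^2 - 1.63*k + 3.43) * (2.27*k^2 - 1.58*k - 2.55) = -3.859*k^5 - 0.7417*k^4 + 3.0207*k^3 + 14.212*k^2 - 1.2629*k - 8.7465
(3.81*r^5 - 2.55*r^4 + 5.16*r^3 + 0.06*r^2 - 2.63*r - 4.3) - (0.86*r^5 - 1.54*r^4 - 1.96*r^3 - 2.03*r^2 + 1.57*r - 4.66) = 2.95*r^5 - 1.01*r^4 + 7.12*r^3 + 2.09*r^2 - 4.2*r + 0.36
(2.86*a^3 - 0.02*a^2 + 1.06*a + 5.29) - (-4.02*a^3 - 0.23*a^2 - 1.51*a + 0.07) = 6.88*a^3 + 0.21*a^2 + 2.57*a + 5.22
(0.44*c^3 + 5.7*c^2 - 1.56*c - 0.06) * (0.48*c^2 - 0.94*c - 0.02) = 0.2112*c^5 + 2.3224*c^4 - 6.1156*c^3 + 1.3236*c^2 + 0.0876*c + 0.0012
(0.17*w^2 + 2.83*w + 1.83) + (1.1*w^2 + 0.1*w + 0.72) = 1.27*w^2 + 2.93*w + 2.55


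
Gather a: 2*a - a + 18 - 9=a + 9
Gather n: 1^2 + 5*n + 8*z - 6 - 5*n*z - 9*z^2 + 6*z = n*(5 - 5*z) - 9*z^2 + 14*z - 5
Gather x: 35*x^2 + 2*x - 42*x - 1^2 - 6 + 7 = 35*x^2 - 40*x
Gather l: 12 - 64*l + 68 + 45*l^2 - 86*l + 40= 45*l^2 - 150*l + 120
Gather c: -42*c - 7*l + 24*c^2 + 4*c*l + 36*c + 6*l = 24*c^2 + c*(4*l - 6) - l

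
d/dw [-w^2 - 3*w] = -2*w - 3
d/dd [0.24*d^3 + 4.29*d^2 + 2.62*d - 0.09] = 0.72*d^2 + 8.58*d + 2.62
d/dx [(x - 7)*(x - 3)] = 2*x - 10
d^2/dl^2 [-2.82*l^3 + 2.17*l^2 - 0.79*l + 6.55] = 4.34 - 16.92*l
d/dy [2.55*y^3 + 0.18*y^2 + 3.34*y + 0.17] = 7.65*y^2 + 0.36*y + 3.34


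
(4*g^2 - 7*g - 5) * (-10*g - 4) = -40*g^3 + 54*g^2 + 78*g + 20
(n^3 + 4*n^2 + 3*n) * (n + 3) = n^4 + 7*n^3 + 15*n^2 + 9*n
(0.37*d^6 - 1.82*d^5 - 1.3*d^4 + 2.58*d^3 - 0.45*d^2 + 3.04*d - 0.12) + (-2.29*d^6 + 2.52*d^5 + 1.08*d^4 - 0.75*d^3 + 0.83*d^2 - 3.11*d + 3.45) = -1.92*d^6 + 0.7*d^5 - 0.22*d^4 + 1.83*d^3 + 0.38*d^2 - 0.0699999999999998*d + 3.33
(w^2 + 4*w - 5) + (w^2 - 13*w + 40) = 2*w^2 - 9*w + 35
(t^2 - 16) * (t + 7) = t^3 + 7*t^2 - 16*t - 112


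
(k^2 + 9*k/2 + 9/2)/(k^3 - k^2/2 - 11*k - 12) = (k + 3)/(k^2 - 2*k - 8)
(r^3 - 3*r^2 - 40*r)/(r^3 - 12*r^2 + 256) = r*(r + 5)/(r^2 - 4*r - 32)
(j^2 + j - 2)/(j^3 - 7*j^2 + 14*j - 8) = (j + 2)/(j^2 - 6*j + 8)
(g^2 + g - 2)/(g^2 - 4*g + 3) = (g + 2)/(g - 3)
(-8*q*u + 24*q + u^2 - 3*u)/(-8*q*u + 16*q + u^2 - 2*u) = (u - 3)/(u - 2)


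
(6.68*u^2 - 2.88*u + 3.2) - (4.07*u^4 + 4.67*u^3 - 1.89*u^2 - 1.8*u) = -4.07*u^4 - 4.67*u^3 + 8.57*u^2 - 1.08*u + 3.2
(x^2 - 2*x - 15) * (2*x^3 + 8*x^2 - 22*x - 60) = 2*x^5 + 4*x^4 - 68*x^3 - 136*x^2 + 450*x + 900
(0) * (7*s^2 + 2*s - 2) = 0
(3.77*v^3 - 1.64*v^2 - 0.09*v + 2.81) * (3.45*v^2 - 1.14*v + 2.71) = 13.0065*v^5 - 9.9558*v^4 + 11.7758*v^3 + 5.3527*v^2 - 3.4473*v + 7.6151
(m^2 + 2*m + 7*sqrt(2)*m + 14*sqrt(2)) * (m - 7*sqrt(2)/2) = m^3 + 2*m^2 + 7*sqrt(2)*m^2/2 - 49*m + 7*sqrt(2)*m - 98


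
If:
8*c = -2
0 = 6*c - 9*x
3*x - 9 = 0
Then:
No Solution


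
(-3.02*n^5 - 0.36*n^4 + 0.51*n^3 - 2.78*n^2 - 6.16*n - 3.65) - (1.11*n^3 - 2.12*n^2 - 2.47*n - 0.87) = -3.02*n^5 - 0.36*n^4 - 0.6*n^3 - 0.66*n^2 - 3.69*n - 2.78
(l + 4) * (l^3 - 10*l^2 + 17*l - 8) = l^4 - 6*l^3 - 23*l^2 + 60*l - 32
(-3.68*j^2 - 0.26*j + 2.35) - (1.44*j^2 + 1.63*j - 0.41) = -5.12*j^2 - 1.89*j + 2.76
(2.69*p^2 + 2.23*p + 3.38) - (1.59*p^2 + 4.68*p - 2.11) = 1.1*p^2 - 2.45*p + 5.49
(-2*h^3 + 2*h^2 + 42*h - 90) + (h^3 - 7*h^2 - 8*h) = -h^3 - 5*h^2 + 34*h - 90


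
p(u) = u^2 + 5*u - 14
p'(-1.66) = 1.68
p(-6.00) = -8.00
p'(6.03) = 17.06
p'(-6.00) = -7.00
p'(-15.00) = -25.00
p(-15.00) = 136.00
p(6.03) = 52.51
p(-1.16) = -18.45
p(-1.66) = -19.54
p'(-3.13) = -1.26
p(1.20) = -6.56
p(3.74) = 18.69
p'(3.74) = 12.48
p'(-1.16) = 2.68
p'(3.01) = 11.02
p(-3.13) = -19.85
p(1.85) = -1.33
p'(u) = 2*u + 5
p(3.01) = 10.11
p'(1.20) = 7.40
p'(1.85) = 8.70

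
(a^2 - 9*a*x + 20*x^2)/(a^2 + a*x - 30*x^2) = (a - 4*x)/(a + 6*x)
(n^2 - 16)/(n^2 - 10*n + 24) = (n + 4)/(n - 6)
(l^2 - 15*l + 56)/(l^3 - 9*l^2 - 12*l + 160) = (l - 7)/(l^2 - l - 20)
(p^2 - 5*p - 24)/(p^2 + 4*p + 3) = (p - 8)/(p + 1)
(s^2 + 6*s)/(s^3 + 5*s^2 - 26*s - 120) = s/(s^2 - s - 20)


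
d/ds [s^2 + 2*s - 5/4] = 2*s + 2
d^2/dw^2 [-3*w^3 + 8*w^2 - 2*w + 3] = 16 - 18*w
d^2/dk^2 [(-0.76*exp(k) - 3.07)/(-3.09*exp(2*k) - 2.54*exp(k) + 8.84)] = (7.256556*exp(4*k) + 111.285732*exp(3*k) + 196.844742*exp(2*k) + 372.306716*exp(k) + 128.323208)*exp(k)/(29.503629*exp(6*k) + 72.756522*exp(5*k) - 193.40928*exp(4*k) - 399.90268*exp(3*k) + 553.31328*exp(2*k) + 595.469472*exp(k) - 690.807104)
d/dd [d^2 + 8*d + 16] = 2*d + 8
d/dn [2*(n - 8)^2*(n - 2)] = 6*(n - 8)*(n - 4)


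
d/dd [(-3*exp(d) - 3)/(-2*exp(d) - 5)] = 9*exp(d)/(2*exp(d) + 5)^2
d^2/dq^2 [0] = 0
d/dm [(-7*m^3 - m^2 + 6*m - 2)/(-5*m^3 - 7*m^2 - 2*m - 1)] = (44*m^4 + 88*m^3 + 35*m^2 - 26*m - 10)/(25*m^6 + 70*m^5 + 69*m^4 + 38*m^3 + 18*m^2 + 4*m + 1)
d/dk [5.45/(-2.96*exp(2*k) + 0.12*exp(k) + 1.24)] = (32.264*exp(k) - 0.654)*exp(k)/(-2.96*exp(2*k) + 0.12*exp(k) + 1.24)^2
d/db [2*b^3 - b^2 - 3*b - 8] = 6*b^2 - 2*b - 3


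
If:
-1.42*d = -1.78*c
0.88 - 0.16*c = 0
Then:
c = 5.50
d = 6.89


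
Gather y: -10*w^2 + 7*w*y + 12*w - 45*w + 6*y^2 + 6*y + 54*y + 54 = -10*w^2 - 33*w + 6*y^2 + y*(7*w + 60) + 54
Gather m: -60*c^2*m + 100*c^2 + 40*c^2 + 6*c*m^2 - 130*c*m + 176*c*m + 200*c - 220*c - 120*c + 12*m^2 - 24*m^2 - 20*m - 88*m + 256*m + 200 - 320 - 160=140*c^2 - 140*c + m^2*(6*c - 12) + m*(-60*c^2 + 46*c + 148) - 280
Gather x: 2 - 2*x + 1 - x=3 - 3*x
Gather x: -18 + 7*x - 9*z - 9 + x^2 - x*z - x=x^2 + x*(6 - z) - 9*z - 27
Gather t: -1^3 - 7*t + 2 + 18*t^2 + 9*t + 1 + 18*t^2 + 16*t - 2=36*t^2 + 18*t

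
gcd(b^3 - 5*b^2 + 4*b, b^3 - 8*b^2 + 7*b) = b^2 - b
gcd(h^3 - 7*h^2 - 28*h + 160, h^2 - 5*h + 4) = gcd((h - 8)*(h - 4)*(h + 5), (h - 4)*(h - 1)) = h - 4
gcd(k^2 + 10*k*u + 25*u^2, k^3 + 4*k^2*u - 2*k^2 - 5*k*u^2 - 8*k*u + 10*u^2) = k + 5*u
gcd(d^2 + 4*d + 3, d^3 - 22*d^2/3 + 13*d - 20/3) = 1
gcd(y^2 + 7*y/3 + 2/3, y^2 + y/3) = y + 1/3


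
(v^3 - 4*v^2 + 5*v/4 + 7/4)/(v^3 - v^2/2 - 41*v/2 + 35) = (2*v^2 - v - 1)/(2*(v^2 + 3*v - 10))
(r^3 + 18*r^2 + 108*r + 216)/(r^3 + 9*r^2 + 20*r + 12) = (r^2 + 12*r + 36)/(r^2 + 3*r + 2)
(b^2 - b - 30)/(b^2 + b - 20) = (b - 6)/(b - 4)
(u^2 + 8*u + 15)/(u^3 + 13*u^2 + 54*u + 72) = (u + 5)/(u^2 + 10*u + 24)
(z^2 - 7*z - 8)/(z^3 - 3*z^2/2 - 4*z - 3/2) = 2*(z - 8)/(2*z^2 - 5*z - 3)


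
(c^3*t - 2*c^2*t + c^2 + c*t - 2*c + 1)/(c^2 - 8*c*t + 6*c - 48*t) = (c^3*t - 2*c^2*t + c^2 + c*t - 2*c + 1)/(c^2 - 8*c*t + 6*c - 48*t)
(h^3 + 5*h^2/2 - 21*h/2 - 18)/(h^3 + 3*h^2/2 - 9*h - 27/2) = (h + 4)/(h + 3)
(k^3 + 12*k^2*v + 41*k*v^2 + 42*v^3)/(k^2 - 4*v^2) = (-k^2 - 10*k*v - 21*v^2)/(-k + 2*v)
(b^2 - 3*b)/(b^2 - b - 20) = b*(3 - b)/(-b^2 + b + 20)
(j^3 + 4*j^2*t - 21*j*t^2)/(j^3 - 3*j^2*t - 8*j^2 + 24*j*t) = (j + 7*t)/(j - 8)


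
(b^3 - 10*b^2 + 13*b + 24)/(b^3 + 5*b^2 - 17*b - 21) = (b - 8)/(b + 7)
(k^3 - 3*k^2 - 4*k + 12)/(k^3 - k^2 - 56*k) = (-k^3 + 3*k^2 + 4*k - 12)/(k*(-k^2 + k + 56))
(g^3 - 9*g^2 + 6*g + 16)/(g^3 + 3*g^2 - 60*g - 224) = (g^2 - g - 2)/(g^2 + 11*g + 28)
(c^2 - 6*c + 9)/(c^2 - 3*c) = (c - 3)/c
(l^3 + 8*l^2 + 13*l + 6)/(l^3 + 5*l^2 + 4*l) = (l^2 + 7*l + 6)/(l*(l + 4))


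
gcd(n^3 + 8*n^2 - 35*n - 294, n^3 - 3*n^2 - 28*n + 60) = n - 6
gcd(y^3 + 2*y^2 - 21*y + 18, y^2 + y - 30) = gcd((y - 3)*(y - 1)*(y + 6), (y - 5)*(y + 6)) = y + 6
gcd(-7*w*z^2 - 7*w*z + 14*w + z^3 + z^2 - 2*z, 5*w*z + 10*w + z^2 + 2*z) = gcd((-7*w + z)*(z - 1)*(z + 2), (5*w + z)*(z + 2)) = z + 2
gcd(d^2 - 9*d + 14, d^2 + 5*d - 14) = d - 2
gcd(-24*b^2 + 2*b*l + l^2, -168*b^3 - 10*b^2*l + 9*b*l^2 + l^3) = 24*b^2 - 2*b*l - l^2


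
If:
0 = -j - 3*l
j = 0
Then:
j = 0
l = 0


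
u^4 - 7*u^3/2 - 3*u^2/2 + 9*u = u*(u - 3)*(u - 2)*(u + 3/2)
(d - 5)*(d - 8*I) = d^2 - 5*d - 8*I*d + 40*I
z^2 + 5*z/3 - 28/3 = (z - 7/3)*(z + 4)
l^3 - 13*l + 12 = (l - 3)*(l - 1)*(l + 4)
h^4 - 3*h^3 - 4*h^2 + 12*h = h*(h - 3)*(h - 2)*(h + 2)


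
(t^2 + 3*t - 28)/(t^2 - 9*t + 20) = (t + 7)/(t - 5)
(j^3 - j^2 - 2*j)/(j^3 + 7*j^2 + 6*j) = (j - 2)/(j + 6)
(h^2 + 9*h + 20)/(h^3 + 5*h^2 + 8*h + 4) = (h^2 + 9*h + 20)/(h^3 + 5*h^2 + 8*h + 4)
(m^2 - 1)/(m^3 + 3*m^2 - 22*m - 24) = (m - 1)/(m^2 + 2*m - 24)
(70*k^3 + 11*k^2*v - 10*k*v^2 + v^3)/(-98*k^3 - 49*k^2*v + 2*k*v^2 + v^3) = (-5*k + v)/(7*k + v)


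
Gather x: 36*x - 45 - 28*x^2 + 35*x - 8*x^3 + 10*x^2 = -8*x^3 - 18*x^2 + 71*x - 45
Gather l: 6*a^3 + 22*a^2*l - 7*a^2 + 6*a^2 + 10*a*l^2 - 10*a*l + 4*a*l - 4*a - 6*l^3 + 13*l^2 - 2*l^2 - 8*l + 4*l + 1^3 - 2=6*a^3 - a^2 - 4*a - 6*l^3 + l^2*(10*a + 11) + l*(22*a^2 - 6*a - 4) - 1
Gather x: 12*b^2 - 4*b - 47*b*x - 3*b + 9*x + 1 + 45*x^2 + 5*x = 12*b^2 - 7*b + 45*x^2 + x*(14 - 47*b) + 1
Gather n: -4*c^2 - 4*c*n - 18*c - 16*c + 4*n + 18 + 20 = -4*c^2 - 34*c + n*(4 - 4*c) + 38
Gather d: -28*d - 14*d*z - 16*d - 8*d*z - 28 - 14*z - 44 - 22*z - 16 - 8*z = d*(-22*z - 44) - 44*z - 88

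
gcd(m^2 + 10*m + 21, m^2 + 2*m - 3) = m + 3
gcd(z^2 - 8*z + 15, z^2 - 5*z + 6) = z - 3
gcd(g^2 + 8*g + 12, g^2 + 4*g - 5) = 1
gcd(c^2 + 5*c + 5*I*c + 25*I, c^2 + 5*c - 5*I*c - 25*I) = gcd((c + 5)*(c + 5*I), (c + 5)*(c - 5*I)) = c + 5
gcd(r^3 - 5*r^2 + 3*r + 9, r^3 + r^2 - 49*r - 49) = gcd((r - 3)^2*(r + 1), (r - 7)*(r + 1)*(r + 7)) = r + 1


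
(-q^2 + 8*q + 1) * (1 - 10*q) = 10*q^3 - 81*q^2 - 2*q + 1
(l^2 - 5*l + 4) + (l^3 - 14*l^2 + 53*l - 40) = l^3 - 13*l^2 + 48*l - 36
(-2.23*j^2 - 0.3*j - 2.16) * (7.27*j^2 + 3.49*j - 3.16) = -16.2121*j^4 - 9.9637*j^3 - 9.7034*j^2 - 6.5904*j + 6.8256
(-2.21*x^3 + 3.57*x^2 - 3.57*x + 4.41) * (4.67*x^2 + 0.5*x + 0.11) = -10.3207*x^5 + 15.5669*x^4 - 15.13*x^3 + 19.2024*x^2 + 1.8123*x + 0.4851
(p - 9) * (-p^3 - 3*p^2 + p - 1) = -p^4 + 6*p^3 + 28*p^2 - 10*p + 9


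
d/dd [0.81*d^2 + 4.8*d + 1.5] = 1.62*d + 4.8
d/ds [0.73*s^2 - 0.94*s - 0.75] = 1.46*s - 0.94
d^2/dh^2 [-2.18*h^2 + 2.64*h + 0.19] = -4.36000000000000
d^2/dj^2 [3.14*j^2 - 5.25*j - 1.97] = 6.28000000000000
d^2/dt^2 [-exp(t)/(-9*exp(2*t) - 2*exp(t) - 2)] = (81*exp(4*t) - 18*exp(3*t) - 108*exp(2*t) - 4*exp(t) + 4)*exp(t)/(729*exp(6*t) + 486*exp(5*t) + 594*exp(4*t) + 224*exp(3*t) + 132*exp(2*t) + 24*exp(t) + 8)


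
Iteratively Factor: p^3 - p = (p + 1)*(p^2 - p) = p*(p + 1)*(p - 1)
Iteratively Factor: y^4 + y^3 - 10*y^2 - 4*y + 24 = (y + 2)*(y^3 - y^2 - 8*y + 12) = (y - 2)*(y + 2)*(y^2 + y - 6) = (y - 2)^2*(y + 2)*(y + 3)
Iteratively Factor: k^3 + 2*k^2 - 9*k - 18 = (k - 3)*(k^2 + 5*k + 6) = (k - 3)*(k + 3)*(k + 2)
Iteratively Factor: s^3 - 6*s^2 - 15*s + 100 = (s - 5)*(s^2 - s - 20) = (s - 5)^2*(s + 4)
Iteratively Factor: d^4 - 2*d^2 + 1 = (d - 1)*(d^3 + d^2 - d - 1) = (d - 1)^2*(d^2 + 2*d + 1) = (d - 1)^2*(d + 1)*(d + 1)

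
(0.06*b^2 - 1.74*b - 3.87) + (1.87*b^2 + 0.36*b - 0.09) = 1.93*b^2 - 1.38*b - 3.96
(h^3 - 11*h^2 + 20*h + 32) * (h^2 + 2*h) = h^5 - 9*h^4 - 2*h^3 + 72*h^2 + 64*h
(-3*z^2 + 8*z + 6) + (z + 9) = -3*z^2 + 9*z + 15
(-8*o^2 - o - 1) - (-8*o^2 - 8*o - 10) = 7*o + 9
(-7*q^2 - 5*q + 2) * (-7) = 49*q^2 + 35*q - 14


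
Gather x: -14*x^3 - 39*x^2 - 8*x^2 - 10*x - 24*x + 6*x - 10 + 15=-14*x^3 - 47*x^2 - 28*x + 5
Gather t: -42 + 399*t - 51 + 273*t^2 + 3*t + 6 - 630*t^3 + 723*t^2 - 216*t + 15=-630*t^3 + 996*t^2 + 186*t - 72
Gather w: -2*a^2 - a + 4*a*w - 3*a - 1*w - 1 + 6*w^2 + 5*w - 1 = -2*a^2 - 4*a + 6*w^2 + w*(4*a + 4) - 2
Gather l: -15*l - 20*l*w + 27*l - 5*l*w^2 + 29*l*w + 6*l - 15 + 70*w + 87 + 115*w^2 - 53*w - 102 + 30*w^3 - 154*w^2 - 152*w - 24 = l*(-5*w^2 + 9*w + 18) + 30*w^3 - 39*w^2 - 135*w - 54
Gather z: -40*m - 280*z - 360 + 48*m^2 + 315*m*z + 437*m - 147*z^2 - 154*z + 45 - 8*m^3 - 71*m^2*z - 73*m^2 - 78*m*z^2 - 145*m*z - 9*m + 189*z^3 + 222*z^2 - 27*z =-8*m^3 - 25*m^2 + 388*m + 189*z^3 + z^2*(75 - 78*m) + z*(-71*m^2 + 170*m - 461) - 315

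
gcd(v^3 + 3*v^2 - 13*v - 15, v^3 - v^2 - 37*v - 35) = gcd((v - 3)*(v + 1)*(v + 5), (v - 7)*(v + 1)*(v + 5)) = v^2 + 6*v + 5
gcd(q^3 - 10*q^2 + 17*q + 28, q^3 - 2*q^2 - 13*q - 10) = q + 1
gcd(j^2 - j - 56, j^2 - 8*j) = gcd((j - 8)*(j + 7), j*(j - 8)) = j - 8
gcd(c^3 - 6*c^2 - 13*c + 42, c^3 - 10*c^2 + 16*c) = c - 2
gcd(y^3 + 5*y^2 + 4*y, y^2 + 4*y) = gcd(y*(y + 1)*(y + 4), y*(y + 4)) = y^2 + 4*y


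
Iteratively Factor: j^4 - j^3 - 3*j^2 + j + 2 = (j - 1)*(j^3 - 3*j - 2) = (j - 1)*(j + 1)*(j^2 - j - 2) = (j - 2)*(j - 1)*(j + 1)*(j + 1)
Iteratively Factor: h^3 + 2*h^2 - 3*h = (h + 3)*(h^2 - h) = h*(h + 3)*(h - 1)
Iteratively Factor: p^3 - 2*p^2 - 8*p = (p - 4)*(p^2 + 2*p) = p*(p - 4)*(p + 2)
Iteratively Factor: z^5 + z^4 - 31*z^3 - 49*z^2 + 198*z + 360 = (z + 4)*(z^4 - 3*z^3 - 19*z^2 + 27*z + 90) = (z + 2)*(z + 4)*(z^3 - 5*z^2 - 9*z + 45) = (z - 3)*(z + 2)*(z + 4)*(z^2 - 2*z - 15) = (z - 5)*(z - 3)*(z + 2)*(z + 4)*(z + 3)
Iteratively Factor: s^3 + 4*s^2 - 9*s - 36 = (s + 3)*(s^2 + s - 12) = (s + 3)*(s + 4)*(s - 3)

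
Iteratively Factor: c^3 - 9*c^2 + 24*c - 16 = (c - 4)*(c^2 - 5*c + 4) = (c - 4)*(c - 1)*(c - 4)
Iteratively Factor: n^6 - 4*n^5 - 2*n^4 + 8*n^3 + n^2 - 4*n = (n)*(n^5 - 4*n^4 - 2*n^3 + 8*n^2 + n - 4) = n*(n + 1)*(n^4 - 5*n^3 + 3*n^2 + 5*n - 4) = n*(n - 1)*(n + 1)*(n^3 - 4*n^2 - n + 4) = n*(n - 4)*(n - 1)*(n + 1)*(n^2 - 1) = n*(n - 4)*(n - 1)*(n + 1)^2*(n - 1)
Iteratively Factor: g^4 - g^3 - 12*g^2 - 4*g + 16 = (g + 2)*(g^3 - 3*g^2 - 6*g + 8) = (g + 2)^2*(g^2 - 5*g + 4) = (g - 1)*(g + 2)^2*(g - 4)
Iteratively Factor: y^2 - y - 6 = (y + 2)*(y - 3)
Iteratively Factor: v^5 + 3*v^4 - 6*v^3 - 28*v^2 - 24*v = (v)*(v^4 + 3*v^3 - 6*v^2 - 28*v - 24) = v*(v + 2)*(v^3 + v^2 - 8*v - 12) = v*(v - 3)*(v + 2)*(v^2 + 4*v + 4) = v*(v - 3)*(v + 2)^2*(v + 2)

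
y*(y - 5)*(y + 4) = y^3 - y^2 - 20*y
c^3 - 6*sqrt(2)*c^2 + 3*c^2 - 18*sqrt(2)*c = c*(c + 3)*(c - 6*sqrt(2))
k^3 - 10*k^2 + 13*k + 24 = (k - 8)*(k - 3)*(k + 1)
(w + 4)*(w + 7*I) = w^2 + 4*w + 7*I*w + 28*I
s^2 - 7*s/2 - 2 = (s - 4)*(s + 1/2)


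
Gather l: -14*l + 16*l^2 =16*l^2 - 14*l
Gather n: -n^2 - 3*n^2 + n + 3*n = -4*n^2 + 4*n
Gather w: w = w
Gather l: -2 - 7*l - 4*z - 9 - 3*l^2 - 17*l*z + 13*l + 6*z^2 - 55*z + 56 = -3*l^2 + l*(6 - 17*z) + 6*z^2 - 59*z + 45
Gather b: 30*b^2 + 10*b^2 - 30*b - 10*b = 40*b^2 - 40*b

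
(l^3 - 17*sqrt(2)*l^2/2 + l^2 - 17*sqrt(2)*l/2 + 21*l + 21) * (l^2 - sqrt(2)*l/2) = l^5 - 9*sqrt(2)*l^4 + l^4 - 9*sqrt(2)*l^3 + 59*l^3/2 - 21*sqrt(2)*l^2/2 + 59*l^2/2 - 21*sqrt(2)*l/2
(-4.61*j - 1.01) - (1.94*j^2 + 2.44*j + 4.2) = -1.94*j^2 - 7.05*j - 5.21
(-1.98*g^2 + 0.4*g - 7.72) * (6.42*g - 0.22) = -12.7116*g^3 + 3.0036*g^2 - 49.6504*g + 1.6984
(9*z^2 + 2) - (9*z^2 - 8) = 10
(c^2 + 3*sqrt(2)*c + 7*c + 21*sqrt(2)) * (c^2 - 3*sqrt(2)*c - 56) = c^4 + 7*c^3 - 74*c^2 - 518*c - 168*sqrt(2)*c - 1176*sqrt(2)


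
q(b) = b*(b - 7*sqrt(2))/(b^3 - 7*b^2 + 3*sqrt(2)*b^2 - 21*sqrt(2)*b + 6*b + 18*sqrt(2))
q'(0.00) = -0.39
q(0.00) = 0.00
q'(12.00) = 0.01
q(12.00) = 0.02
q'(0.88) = -23.60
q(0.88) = -2.52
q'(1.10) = -33.97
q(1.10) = 3.70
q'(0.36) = -0.87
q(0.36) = -0.21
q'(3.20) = -0.03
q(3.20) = 0.47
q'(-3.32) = -1.33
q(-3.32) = 1.18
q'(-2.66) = -0.47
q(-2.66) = 0.67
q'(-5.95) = -0.39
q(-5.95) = -0.67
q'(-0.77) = -0.19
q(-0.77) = 0.20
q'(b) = b*(b - 7*sqrt(2))*(-3*b^2 - 6*sqrt(2)*b + 14*b - 6 + 21*sqrt(2))/(b^3 - 7*b^2 + 3*sqrt(2)*b^2 - 21*sqrt(2)*b + 6*b + 18*sqrt(2))^2 + b/(b^3 - 7*b^2 + 3*sqrt(2)*b^2 - 21*sqrt(2)*b + 6*b + 18*sqrt(2)) + (b - 7*sqrt(2))/(b^3 - 7*b^2 + 3*sqrt(2)*b^2 - 21*sqrt(2)*b + 6*b + 18*sqrt(2)) = (-b^4 + 14*sqrt(2)*b^3 - 70*sqrt(2)*b^2 + 48*b^2 + 36*sqrt(2)*b - 252)/(b^6 - 14*b^5 + 6*sqrt(2)*b^5 - 84*sqrt(2)*b^4 + 79*b^4 - 336*b^3 + 366*sqrt(2)*b^3 - 504*sqrt(2)*b^2 + 1134*b^2 - 1512*b + 216*sqrt(2)*b + 648)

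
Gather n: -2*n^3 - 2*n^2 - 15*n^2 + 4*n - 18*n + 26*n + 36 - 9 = -2*n^3 - 17*n^2 + 12*n + 27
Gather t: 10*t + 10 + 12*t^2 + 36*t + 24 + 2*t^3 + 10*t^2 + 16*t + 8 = 2*t^3 + 22*t^2 + 62*t + 42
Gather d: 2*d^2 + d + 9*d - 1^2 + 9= 2*d^2 + 10*d + 8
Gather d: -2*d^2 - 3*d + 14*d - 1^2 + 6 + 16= -2*d^2 + 11*d + 21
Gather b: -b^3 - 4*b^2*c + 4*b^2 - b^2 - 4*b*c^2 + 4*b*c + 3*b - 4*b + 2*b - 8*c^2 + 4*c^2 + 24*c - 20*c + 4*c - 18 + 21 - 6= -b^3 + b^2*(3 - 4*c) + b*(-4*c^2 + 4*c + 1) - 4*c^2 + 8*c - 3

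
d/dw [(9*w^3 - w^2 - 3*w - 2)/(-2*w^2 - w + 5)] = (-18*w^4 - 18*w^3 + 130*w^2 - 18*w - 17)/(4*w^4 + 4*w^3 - 19*w^2 - 10*w + 25)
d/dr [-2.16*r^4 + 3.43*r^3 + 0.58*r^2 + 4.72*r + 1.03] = -8.64*r^3 + 10.29*r^2 + 1.16*r + 4.72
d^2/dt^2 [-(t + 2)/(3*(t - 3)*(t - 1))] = 2*(-t^3 - 6*t^2 + 33*t - 38)/(3*(t^6 - 12*t^5 + 57*t^4 - 136*t^3 + 171*t^2 - 108*t + 27))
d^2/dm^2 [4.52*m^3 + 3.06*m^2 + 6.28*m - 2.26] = 27.12*m + 6.12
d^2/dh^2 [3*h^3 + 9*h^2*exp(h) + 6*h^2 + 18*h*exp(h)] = 9*h^2*exp(h) + 54*h*exp(h) + 18*h + 54*exp(h) + 12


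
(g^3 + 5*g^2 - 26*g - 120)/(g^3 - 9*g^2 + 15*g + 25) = (g^2 + 10*g + 24)/(g^2 - 4*g - 5)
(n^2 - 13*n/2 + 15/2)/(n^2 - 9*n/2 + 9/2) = (n - 5)/(n - 3)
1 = 1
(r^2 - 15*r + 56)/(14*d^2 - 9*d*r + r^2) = (r^2 - 15*r + 56)/(14*d^2 - 9*d*r + r^2)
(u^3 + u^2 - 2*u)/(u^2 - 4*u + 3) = u*(u + 2)/(u - 3)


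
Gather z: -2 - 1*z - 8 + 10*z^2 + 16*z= 10*z^2 + 15*z - 10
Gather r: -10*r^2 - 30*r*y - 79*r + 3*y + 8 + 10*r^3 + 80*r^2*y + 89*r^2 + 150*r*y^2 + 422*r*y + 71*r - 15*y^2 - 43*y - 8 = 10*r^3 + r^2*(80*y + 79) + r*(150*y^2 + 392*y - 8) - 15*y^2 - 40*y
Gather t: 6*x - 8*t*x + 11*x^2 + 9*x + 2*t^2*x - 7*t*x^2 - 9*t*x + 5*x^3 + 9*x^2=2*t^2*x + t*(-7*x^2 - 17*x) + 5*x^3 + 20*x^2 + 15*x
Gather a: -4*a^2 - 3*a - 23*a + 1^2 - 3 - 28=-4*a^2 - 26*a - 30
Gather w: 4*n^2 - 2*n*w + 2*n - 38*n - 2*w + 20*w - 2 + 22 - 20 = 4*n^2 - 36*n + w*(18 - 2*n)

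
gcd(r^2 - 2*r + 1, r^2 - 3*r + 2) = r - 1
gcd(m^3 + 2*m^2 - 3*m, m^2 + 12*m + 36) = 1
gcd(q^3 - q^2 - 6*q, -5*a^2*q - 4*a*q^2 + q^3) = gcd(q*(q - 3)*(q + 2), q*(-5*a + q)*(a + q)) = q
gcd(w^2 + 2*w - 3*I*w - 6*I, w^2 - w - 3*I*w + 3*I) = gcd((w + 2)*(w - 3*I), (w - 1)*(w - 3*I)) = w - 3*I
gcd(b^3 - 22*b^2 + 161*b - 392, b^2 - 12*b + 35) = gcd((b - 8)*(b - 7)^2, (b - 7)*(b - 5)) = b - 7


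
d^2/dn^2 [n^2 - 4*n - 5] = 2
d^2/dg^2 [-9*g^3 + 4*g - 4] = -54*g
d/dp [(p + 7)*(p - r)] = 2*p - r + 7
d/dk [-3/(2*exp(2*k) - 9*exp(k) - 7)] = (12*exp(k) - 27)*exp(k)/(-2*exp(2*k) + 9*exp(k) + 7)^2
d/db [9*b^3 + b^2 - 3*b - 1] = 27*b^2 + 2*b - 3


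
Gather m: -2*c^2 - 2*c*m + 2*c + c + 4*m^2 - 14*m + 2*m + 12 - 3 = -2*c^2 + 3*c + 4*m^2 + m*(-2*c - 12) + 9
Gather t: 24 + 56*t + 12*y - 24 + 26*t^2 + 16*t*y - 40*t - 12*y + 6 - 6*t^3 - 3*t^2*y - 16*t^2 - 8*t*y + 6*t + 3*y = -6*t^3 + t^2*(10 - 3*y) + t*(8*y + 22) + 3*y + 6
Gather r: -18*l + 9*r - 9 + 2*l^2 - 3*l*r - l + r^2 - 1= 2*l^2 - 19*l + r^2 + r*(9 - 3*l) - 10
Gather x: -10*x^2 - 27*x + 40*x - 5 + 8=-10*x^2 + 13*x + 3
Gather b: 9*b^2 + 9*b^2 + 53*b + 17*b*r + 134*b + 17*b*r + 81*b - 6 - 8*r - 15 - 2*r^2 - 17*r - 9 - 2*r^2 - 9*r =18*b^2 + b*(34*r + 268) - 4*r^2 - 34*r - 30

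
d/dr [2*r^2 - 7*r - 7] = 4*r - 7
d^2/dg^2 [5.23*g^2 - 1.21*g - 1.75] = 10.4600000000000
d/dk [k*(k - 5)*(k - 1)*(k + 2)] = 4*k^3 - 12*k^2 - 14*k + 10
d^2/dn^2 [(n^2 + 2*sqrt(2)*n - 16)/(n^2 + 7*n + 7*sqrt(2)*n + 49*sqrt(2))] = 2*(-5*sqrt(2)*n^3 - 7*n^3 - 147*sqrt(2)*n^2 - 48*n^2 - 924*n - 336*sqrt(2)*n - 2156*sqrt(2) + 1078)/(n^6 + 21*n^5 + 21*sqrt(2)*n^5 + 441*n^4 + 441*sqrt(2)*n^4 + 3773*sqrt(2)*n^3 + 6517*n^3 + 21609*sqrt(2)*n^2 + 43218*n^2 + 100842*n + 100842*sqrt(2)*n + 235298*sqrt(2))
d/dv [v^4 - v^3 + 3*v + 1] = 4*v^3 - 3*v^2 + 3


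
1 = 1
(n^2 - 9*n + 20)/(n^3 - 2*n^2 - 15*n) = (n - 4)/(n*(n + 3))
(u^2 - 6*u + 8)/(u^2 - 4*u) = (u - 2)/u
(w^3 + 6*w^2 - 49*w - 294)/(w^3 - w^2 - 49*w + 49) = (w + 6)/(w - 1)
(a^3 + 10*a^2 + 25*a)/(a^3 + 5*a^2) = (a + 5)/a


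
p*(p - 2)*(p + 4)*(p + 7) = p^4 + 9*p^3 + 6*p^2 - 56*p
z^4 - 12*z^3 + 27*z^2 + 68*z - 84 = (z - 7)*(z - 6)*(z - 1)*(z + 2)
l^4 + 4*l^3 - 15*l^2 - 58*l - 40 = (l - 4)*(l + 1)*(l + 2)*(l + 5)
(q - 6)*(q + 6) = q^2 - 36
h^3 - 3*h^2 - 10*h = h*(h - 5)*(h + 2)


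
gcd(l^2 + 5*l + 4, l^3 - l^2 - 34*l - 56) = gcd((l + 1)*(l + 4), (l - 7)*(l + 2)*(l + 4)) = l + 4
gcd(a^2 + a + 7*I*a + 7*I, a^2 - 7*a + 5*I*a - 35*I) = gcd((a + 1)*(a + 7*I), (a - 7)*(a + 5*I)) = 1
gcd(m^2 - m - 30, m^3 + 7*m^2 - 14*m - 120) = m + 5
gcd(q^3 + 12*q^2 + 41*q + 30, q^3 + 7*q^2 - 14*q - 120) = q^2 + 11*q + 30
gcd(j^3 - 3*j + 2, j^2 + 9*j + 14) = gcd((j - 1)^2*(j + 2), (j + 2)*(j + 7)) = j + 2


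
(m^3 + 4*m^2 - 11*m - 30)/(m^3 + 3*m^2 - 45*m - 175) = (m^2 - m - 6)/(m^2 - 2*m - 35)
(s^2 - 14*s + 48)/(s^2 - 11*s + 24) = (s - 6)/(s - 3)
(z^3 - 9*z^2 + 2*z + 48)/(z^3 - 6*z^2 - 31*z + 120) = (z + 2)/(z + 5)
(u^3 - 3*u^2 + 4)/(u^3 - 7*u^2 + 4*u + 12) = (u - 2)/(u - 6)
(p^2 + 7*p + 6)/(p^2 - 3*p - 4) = (p + 6)/(p - 4)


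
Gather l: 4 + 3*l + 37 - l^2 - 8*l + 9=-l^2 - 5*l + 50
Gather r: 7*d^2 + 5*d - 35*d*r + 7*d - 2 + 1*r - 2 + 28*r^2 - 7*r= 7*d^2 + 12*d + 28*r^2 + r*(-35*d - 6) - 4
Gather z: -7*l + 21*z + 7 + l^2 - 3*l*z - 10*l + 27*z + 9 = l^2 - 17*l + z*(48 - 3*l) + 16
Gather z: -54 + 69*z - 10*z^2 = -10*z^2 + 69*z - 54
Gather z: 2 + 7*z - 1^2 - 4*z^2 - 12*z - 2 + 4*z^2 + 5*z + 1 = 0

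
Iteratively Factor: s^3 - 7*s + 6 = (s + 3)*(s^2 - 3*s + 2) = (s - 1)*(s + 3)*(s - 2)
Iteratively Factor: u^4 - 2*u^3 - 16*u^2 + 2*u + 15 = (u - 1)*(u^3 - u^2 - 17*u - 15) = (u - 1)*(u + 3)*(u^2 - 4*u - 5) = (u - 5)*(u - 1)*(u + 3)*(u + 1)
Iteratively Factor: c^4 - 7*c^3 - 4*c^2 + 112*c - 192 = (c + 4)*(c^3 - 11*c^2 + 40*c - 48) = (c - 4)*(c + 4)*(c^2 - 7*c + 12) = (c - 4)^2*(c + 4)*(c - 3)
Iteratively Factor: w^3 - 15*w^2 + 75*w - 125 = (w - 5)*(w^2 - 10*w + 25) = (w - 5)^2*(w - 5)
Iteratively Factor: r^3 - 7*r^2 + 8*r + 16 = (r + 1)*(r^2 - 8*r + 16) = (r - 4)*(r + 1)*(r - 4)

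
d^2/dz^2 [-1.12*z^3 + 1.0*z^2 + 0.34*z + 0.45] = 2.0 - 6.72*z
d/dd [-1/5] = 0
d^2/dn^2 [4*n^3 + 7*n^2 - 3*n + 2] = 24*n + 14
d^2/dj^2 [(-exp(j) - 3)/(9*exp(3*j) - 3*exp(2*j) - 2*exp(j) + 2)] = (-324*exp(6*j) - 2106*exp(5*j) + 810*exp(4*j) + 240*exp(3*j) + 396*exp(2*j) - 88*exp(j) - 16)*exp(j)/(729*exp(9*j) - 729*exp(8*j) - 243*exp(7*j) + 783*exp(6*j) - 270*exp(5*j) - 198*exp(4*j) + 172*exp(3*j) - 12*exp(2*j) - 24*exp(j) + 8)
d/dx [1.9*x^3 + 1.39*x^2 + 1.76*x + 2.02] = 5.7*x^2 + 2.78*x + 1.76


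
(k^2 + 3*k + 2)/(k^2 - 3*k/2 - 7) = 2*(k + 1)/(2*k - 7)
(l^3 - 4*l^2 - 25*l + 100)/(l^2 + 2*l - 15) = (l^2 - 9*l + 20)/(l - 3)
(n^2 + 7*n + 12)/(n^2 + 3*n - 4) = (n + 3)/(n - 1)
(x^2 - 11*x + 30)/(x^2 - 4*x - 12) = (x - 5)/(x + 2)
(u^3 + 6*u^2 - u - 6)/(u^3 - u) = (u + 6)/u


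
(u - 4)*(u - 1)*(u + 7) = u^3 + 2*u^2 - 31*u + 28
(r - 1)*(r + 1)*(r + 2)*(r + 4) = r^4 + 6*r^3 + 7*r^2 - 6*r - 8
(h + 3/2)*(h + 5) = h^2 + 13*h/2 + 15/2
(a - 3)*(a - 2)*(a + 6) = a^3 + a^2 - 24*a + 36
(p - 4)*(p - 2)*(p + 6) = p^3 - 28*p + 48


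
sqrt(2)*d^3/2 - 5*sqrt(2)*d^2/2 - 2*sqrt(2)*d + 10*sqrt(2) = (d - 5)*(d - 2)*(sqrt(2)*d/2 + sqrt(2))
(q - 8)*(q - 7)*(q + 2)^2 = q^4 - 11*q^3 + 164*q + 224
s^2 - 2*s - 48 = (s - 8)*(s + 6)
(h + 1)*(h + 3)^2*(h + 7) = h^4 + 14*h^3 + 64*h^2 + 114*h + 63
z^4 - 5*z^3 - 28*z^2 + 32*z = z*(z - 8)*(z - 1)*(z + 4)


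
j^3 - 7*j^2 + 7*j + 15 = (j - 5)*(j - 3)*(j + 1)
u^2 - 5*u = u*(u - 5)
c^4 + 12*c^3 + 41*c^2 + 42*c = c*(c + 2)*(c + 3)*(c + 7)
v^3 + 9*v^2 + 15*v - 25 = (v - 1)*(v + 5)^2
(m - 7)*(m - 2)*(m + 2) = m^3 - 7*m^2 - 4*m + 28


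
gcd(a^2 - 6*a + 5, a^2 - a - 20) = a - 5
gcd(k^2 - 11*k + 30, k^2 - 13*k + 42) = k - 6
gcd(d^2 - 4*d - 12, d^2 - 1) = 1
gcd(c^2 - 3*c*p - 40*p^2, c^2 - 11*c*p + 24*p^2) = -c + 8*p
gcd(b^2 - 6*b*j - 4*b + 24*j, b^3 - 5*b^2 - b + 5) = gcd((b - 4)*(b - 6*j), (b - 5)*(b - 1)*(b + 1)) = 1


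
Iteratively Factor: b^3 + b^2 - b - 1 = (b + 1)*(b^2 - 1) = (b - 1)*(b + 1)*(b + 1)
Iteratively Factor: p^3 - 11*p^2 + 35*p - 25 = (p - 1)*(p^2 - 10*p + 25) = (p - 5)*(p - 1)*(p - 5)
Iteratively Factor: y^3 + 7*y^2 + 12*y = (y + 4)*(y^2 + 3*y) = (y + 3)*(y + 4)*(y)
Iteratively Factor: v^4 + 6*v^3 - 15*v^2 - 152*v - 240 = (v + 4)*(v^3 + 2*v^2 - 23*v - 60) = (v - 5)*(v + 4)*(v^2 + 7*v + 12) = (v - 5)*(v + 3)*(v + 4)*(v + 4)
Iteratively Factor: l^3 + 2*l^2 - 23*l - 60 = (l - 5)*(l^2 + 7*l + 12) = (l - 5)*(l + 4)*(l + 3)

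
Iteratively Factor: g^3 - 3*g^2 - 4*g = (g - 4)*(g^2 + g) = g*(g - 4)*(g + 1)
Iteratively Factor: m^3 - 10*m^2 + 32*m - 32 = (m - 2)*(m^2 - 8*m + 16) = (m - 4)*(m - 2)*(m - 4)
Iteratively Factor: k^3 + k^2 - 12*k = (k - 3)*(k^2 + 4*k) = (k - 3)*(k + 4)*(k)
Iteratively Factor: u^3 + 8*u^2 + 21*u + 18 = (u + 3)*(u^2 + 5*u + 6) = (u + 3)^2*(u + 2)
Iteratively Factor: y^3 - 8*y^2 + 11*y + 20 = (y - 5)*(y^2 - 3*y - 4) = (y - 5)*(y + 1)*(y - 4)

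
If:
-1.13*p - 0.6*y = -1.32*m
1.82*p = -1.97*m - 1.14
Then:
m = 0.235929566814303*y - 0.278319109862807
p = -0.255374311331965*y - 0.325116128335314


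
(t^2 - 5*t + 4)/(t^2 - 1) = (t - 4)/(t + 1)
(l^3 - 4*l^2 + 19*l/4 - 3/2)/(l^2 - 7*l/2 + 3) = l - 1/2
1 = 1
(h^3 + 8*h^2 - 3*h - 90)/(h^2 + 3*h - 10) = (h^2 + 3*h - 18)/(h - 2)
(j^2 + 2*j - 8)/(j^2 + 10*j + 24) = (j - 2)/(j + 6)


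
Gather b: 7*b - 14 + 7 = 7*b - 7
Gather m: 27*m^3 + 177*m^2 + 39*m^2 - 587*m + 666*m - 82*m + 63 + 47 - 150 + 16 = 27*m^3 + 216*m^2 - 3*m - 24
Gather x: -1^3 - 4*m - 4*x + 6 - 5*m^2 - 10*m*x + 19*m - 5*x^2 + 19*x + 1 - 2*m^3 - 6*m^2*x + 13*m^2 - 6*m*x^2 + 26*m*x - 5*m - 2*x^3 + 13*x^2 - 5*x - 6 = -2*m^3 + 8*m^2 + 10*m - 2*x^3 + x^2*(8 - 6*m) + x*(-6*m^2 + 16*m + 10)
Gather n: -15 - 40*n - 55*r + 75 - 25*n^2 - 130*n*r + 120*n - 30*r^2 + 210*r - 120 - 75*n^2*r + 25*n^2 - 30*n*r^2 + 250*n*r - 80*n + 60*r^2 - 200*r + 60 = -75*n^2*r + n*(-30*r^2 + 120*r) + 30*r^2 - 45*r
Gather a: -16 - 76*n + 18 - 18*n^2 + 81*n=-18*n^2 + 5*n + 2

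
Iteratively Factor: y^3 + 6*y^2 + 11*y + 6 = (y + 3)*(y^2 + 3*y + 2) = (y + 2)*(y + 3)*(y + 1)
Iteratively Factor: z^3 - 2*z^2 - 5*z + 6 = (z + 2)*(z^2 - 4*z + 3) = (z - 3)*(z + 2)*(z - 1)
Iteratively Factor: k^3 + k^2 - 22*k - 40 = (k + 4)*(k^2 - 3*k - 10) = (k - 5)*(k + 4)*(k + 2)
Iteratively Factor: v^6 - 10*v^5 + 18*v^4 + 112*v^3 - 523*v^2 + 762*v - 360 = (v - 5)*(v^5 - 5*v^4 - 7*v^3 + 77*v^2 - 138*v + 72) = (v - 5)*(v - 3)*(v^4 - 2*v^3 - 13*v^2 + 38*v - 24) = (v - 5)*(v - 3)*(v + 4)*(v^3 - 6*v^2 + 11*v - 6) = (v - 5)*(v - 3)*(v - 1)*(v + 4)*(v^2 - 5*v + 6) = (v - 5)*(v - 3)^2*(v - 1)*(v + 4)*(v - 2)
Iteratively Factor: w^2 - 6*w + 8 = (w - 4)*(w - 2)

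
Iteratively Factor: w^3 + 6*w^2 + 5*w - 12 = (w + 3)*(w^2 + 3*w - 4) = (w - 1)*(w + 3)*(w + 4)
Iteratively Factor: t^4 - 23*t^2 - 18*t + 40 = (t - 1)*(t^3 + t^2 - 22*t - 40) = (t - 1)*(t + 4)*(t^2 - 3*t - 10) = (t - 1)*(t + 2)*(t + 4)*(t - 5)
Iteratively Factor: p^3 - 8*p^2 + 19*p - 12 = (p - 1)*(p^2 - 7*p + 12) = (p - 3)*(p - 1)*(p - 4)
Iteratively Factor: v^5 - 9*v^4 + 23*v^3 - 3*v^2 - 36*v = (v + 1)*(v^4 - 10*v^3 + 33*v^2 - 36*v) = (v - 3)*(v + 1)*(v^3 - 7*v^2 + 12*v) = (v - 4)*(v - 3)*(v + 1)*(v^2 - 3*v) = v*(v - 4)*(v - 3)*(v + 1)*(v - 3)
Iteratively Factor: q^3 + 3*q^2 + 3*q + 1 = (q + 1)*(q^2 + 2*q + 1) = (q + 1)^2*(q + 1)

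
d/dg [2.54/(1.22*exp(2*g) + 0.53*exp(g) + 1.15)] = (-6.1976*exp(g) - 1.3462)*exp(g)/(1.22*exp(2*g) + 0.53*exp(g) + 1.15)^2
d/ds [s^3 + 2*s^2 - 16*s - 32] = 3*s^2 + 4*s - 16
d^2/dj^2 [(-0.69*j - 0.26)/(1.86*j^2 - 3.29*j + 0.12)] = (-(0.69*j + 0.26)*(3.72*j - 3.29)*(7.44*j - 6.58) + (7.7004*j - 3.573)*(1.86*j^2 - 3.29*j + 0.12))/(1.86*j^2 - 3.29*j + 0.12)^3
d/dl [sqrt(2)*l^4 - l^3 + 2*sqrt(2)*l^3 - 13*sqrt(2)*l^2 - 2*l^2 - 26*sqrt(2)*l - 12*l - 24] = 4*sqrt(2)*l^3 - 3*l^2 + 6*sqrt(2)*l^2 - 26*sqrt(2)*l - 4*l - 26*sqrt(2) - 12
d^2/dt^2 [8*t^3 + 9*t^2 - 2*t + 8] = 48*t + 18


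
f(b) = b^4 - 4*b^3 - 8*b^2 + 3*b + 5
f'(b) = 4*b^3 - 12*b^2 - 16*b + 3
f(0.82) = 0.33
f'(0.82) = -15.98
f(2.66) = -68.85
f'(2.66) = -49.18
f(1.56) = -19.05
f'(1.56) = -35.98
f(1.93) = -33.89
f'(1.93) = -43.82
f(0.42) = 4.58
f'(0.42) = -5.54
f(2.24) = -48.20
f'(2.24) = -48.09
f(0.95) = -1.98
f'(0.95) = -19.60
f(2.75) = -73.25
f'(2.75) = -48.56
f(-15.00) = 62285.00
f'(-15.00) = -15957.00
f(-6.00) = 1859.00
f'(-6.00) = -1197.00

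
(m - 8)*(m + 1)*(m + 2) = m^3 - 5*m^2 - 22*m - 16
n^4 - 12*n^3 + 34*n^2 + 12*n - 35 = (n - 7)*(n - 5)*(n - 1)*(n + 1)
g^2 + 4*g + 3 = (g + 1)*(g + 3)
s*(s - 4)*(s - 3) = s^3 - 7*s^2 + 12*s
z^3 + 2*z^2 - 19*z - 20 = (z - 4)*(z + 1)*(z + 5)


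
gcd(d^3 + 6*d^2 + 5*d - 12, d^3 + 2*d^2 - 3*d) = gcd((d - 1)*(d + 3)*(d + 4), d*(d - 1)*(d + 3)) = d^2 + 2*d - 3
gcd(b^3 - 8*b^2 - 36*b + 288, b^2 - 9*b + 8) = b - 8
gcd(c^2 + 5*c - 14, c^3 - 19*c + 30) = c - 2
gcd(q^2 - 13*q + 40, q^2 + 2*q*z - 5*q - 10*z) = q - 5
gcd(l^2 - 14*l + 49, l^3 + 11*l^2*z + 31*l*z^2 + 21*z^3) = 1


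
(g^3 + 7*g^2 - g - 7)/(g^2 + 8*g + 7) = g - 1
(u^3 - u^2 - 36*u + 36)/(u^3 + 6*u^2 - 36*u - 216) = (u - 1)/(u + 6)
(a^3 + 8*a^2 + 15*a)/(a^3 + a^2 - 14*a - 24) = a*(a + 5)/(a^2 - 2*a - 8)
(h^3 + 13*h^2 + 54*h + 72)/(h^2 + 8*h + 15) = (h^2 + 10*h + 24)/(h + 5)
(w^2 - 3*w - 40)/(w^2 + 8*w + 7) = (w^2 - 3*w - 40)/(w^2 + 8*w + 7)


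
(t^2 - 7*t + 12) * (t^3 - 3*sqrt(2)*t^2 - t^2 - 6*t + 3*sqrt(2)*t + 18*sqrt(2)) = t^5 - 8*t^4 - 3*sqrt(2)*t^4 + 13*t^3 + 24*sqrt(2)*t^3 - 39*sqrt(2)*t^2 + 30*t^2 - 90*sqrt(2)*t - 72*t + 216*sqrt(2)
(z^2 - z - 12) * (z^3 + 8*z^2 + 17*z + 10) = z^5 + 7*z^4 - 3*z^3 - 103*z^2 - 214*z - 120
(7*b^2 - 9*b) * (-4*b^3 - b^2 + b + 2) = -28*b^5 + 29*b^4 + 16*b^3 + 5*b^2 - 18*b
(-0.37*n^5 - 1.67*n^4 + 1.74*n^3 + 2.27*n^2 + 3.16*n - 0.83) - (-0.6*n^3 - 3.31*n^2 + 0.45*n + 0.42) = -0.37*n^5 - 1.67*n^4 + 2.34*n^3 + 5.58*n^2 + 2.71*n - 1.25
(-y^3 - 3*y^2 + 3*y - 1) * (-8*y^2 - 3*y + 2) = 8*y^5 + 27*y^4 - 17*y^3 - 7*y^2 + 9*y - 2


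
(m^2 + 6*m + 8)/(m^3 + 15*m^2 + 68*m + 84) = (m + 4)/(m^2 + 13*m + 42)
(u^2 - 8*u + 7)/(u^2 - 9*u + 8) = (u - 7)/(u - 8)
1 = 1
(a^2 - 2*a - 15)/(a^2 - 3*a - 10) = (a + 3)/(a + 2)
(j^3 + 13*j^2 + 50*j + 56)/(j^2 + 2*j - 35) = (j^2 + 6*j + 8)/(j - 5)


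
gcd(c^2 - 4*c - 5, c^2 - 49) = 1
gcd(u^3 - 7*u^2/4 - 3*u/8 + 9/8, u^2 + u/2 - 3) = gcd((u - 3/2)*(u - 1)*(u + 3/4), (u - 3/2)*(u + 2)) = u - 3/2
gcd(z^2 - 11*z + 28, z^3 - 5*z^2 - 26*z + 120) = z - 4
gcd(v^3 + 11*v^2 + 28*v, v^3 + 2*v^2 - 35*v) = v^2 + 7*v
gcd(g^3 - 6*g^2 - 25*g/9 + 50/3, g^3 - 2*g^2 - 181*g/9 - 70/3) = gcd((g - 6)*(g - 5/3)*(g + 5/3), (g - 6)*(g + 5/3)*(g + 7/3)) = g^2 - 13*g/3 - 10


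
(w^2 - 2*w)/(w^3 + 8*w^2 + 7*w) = (w - 2)/(w^2 + 8*w + 7)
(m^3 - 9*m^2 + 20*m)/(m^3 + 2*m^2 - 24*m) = (m - 5)/(m + 6)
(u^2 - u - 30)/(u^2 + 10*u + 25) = (u - 6)/(u + 5)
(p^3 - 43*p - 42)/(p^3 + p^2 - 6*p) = (p^3 - 43*p - 42)/(p*(p^2 + p - 6))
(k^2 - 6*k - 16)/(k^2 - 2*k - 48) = (k + 2)/(k + 6)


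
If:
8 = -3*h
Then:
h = -8/3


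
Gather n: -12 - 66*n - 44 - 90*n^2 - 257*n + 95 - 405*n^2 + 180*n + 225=-495*n^2 - 143*n + 264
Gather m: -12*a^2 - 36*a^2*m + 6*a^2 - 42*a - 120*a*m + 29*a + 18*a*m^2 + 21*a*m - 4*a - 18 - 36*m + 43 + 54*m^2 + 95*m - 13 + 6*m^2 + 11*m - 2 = -6*a^2 - 17*a + m^2*(18*a + 60) + m*(-36*a^2 - 99*a + 70) + 10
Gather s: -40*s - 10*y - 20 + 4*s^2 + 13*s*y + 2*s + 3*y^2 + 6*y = 4*s^2 + s*(13*y - 38) + 3*y^2 - 4*y - 20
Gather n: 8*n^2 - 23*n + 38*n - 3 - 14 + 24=8*n^2 + 15*n + 7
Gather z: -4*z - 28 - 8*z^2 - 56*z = -8*z^2 - 60*z - 28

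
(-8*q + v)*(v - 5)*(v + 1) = -8*q*v^2 + 32*q*v + 40*q + v^3 - 4*v^2 - 5*v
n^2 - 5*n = n*(n - 5)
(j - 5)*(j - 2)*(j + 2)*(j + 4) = j^4 - j^3 - 24*j^2 + 4*j + 80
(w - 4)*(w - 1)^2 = w^3 - 6*w^2 + 9*w - 4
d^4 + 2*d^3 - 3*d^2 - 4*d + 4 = (d - 1)^2*(d + 2)^2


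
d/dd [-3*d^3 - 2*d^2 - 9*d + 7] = -9*d^2 - 4*d - 9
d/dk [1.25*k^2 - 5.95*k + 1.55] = 2.5*k - 5.95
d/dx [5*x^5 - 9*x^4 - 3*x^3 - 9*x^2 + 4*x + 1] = 25*x^4 - 36*x^3 - 9*x^2 - 18*x + 4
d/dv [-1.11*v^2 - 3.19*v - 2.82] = -2.22*v - 3.19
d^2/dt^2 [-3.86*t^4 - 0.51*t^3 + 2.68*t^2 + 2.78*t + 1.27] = -46.32*t^2 - 3.06*t + 5.36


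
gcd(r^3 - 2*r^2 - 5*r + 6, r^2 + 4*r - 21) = r - 3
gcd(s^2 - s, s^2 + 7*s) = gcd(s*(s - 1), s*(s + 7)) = s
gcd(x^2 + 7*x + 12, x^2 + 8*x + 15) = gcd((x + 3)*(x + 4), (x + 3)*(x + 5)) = x + 3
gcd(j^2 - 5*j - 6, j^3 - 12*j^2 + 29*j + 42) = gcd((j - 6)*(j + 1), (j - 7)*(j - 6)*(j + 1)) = j^2 - 5*j - 6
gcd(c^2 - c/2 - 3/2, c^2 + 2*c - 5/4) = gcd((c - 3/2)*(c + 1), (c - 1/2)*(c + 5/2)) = 1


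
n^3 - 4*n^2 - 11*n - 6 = (n - 6)*(n + 1)^2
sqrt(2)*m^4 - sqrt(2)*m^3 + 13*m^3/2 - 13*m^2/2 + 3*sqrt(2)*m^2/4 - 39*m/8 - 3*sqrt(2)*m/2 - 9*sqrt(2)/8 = (m - 3/2)*(m + 1/2)*(m + 3*sqrt(2))*(sqrt(2)*m + 1/2)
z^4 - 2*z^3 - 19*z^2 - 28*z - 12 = (z - 6)*(z + 1)^2*(z + 2)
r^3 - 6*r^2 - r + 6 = (r - 6)*(r - 1)*(r + 1)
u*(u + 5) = u^2 + 5*u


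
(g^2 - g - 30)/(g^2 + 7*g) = (g^2 - g - 30)/(g*(g + 7))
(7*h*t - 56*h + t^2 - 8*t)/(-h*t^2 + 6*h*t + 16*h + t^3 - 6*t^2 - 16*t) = (7*h + t)/(-h*t - 2*h + t^2 + 2*t)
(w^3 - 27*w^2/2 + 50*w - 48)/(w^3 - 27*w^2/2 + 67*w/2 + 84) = (2*w^2 - 11*w + 12)/(2*w^2 - 11*w - 21)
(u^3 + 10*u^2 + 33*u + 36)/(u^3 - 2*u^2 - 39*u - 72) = (u + 4)/(u - 8)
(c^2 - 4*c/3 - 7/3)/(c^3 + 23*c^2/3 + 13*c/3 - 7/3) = (3*c - 7)/(3*c^2 + 20*c - 7)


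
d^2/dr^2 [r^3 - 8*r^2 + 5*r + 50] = 6*r - 16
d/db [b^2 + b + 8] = 2*b + 1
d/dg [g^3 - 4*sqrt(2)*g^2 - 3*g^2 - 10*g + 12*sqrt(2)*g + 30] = 3*g^2 - 8*sqrt(2)*g - 6*g - 10 + 12*sqrt(2)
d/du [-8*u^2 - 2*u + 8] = -16*u - 2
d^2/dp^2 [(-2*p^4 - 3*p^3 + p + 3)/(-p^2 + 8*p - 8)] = 2*(2*p^6 - 48*p^5 + 432*p^4 - 857*p^3 + 183*p^2 + 672*p - 232)/(p^6 - 24*p^5 + 216*p^4 - 896*p^3 + 1728*p^2 - 1536*p + 512)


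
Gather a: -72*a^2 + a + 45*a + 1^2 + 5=-72*a^2 + 46*a + 6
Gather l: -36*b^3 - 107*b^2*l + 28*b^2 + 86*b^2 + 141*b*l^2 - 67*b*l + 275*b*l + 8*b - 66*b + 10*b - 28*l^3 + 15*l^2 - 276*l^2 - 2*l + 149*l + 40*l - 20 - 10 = -36*b^3 + 114*b^2 - 48*b - 28*l^3 + l^2*(141*b - 261) + l*(-107*b^2 + 208*b + 187) - 30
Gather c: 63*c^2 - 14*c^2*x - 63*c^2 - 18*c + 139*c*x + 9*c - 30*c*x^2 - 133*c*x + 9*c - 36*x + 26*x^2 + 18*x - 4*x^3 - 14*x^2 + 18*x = -14*c^2*x + c*(-30*x^2 + 6*x) - 4*x^3 + 12*x^2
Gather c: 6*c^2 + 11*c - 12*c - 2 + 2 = 6*c^2 - c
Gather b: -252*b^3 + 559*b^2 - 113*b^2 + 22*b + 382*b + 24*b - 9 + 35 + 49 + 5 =-252*b^3 + 446*b^2 + 428*b + 80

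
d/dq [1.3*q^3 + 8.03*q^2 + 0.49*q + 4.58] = 3.9*q^2 + 16.06*q + 0.49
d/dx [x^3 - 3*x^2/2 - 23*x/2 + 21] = 3*x^2 - 3*x - 23/2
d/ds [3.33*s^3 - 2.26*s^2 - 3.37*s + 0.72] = 9.99*s^2 - 4.52*s - 3.37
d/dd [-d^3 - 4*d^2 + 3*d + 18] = -3*d^2 - 8*d + 3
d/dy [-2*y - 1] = -2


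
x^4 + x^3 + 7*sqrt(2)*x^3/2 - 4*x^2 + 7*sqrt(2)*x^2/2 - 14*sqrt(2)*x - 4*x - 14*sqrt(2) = (x - 2)*(x + 1)*(x + 2)*(x + 7*sqrt(2)/2)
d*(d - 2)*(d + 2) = d^3 - 4*d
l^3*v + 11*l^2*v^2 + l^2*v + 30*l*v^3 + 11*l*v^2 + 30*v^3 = (l + 5*v)*(l + 6*v)*(l*v + v)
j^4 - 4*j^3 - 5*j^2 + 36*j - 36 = (j - 3)*(j - 2)^2*(j + 3)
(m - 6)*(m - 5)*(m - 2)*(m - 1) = m^4 - 14*m^3 + 65*m^2 - 112*m + 60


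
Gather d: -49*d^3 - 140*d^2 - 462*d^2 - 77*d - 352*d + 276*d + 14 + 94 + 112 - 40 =-49*d^3 - 602*d^2 - 153*d + 180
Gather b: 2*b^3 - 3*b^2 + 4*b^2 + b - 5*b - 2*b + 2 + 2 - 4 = 2*b^3 + b^2 - 6*b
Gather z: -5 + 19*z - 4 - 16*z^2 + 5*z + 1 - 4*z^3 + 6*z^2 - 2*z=-4*z^3 - 10*z^2 + 22*z - 8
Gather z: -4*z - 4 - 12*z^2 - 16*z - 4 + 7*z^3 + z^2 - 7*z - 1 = 7*z^3 - 11*z^2 - 27*z - 9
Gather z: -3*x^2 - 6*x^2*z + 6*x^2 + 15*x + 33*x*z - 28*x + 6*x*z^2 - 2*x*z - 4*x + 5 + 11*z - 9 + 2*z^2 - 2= 3*x^2 - 17*x + z^2*(6*x + 2) + z*(-6*x^2 + 31*x + 11) - 6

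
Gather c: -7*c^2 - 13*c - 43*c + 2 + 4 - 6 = -7*c^2 - 56*c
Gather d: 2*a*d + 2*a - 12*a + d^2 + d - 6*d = -10*a + d^2 + d*(2*a - 5)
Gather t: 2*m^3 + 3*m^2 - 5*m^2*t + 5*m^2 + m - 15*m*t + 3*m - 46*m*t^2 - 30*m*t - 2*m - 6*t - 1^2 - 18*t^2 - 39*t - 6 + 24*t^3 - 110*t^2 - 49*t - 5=2*m^3 + 8*m^2 + 2*m + 24*t^3 + t^2*(-46*m - 128) + t*(-5*m^2 - 45*m - 94) - 12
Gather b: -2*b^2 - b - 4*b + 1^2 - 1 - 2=-2*b^2 - 5*b - 2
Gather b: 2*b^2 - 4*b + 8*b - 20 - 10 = 2*b^2 + 4*b - 30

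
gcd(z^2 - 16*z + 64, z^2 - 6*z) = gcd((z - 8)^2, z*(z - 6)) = 1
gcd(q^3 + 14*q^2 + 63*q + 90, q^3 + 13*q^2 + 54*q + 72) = q^2 + 9*q + 18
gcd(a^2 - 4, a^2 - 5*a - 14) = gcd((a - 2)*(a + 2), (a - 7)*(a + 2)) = a + 2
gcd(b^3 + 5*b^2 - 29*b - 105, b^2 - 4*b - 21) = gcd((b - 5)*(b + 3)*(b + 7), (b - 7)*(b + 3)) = b + 3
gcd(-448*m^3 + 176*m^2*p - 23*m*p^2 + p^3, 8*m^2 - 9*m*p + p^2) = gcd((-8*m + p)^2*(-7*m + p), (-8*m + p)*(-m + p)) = -8*m + p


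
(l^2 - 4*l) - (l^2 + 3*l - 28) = 28 - 7*l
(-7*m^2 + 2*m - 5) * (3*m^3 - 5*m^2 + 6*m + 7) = -21*m^5 + 41*m^4 - 67*m^3 - 12*m^2 - 16*m - 35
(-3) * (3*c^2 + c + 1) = -9*c^2 - 3*c - 3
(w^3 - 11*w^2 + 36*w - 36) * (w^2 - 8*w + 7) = w^5 - 19*w^4 + 131*w^3 - 401*w^2 + 540*w - 252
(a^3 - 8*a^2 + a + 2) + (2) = a^3 - 8*a^2 + a + 4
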